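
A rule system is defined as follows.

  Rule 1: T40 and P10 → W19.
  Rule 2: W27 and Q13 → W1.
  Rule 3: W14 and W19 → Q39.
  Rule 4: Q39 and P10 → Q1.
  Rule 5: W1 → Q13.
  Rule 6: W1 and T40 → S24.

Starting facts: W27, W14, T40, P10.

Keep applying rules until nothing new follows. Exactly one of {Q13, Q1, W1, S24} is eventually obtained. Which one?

T40 and P10 hold, so W19 follows (Rule 1).
W14 and W19 hold, so Q39 follows (Rule 3).
Q39 and P10 hold, so Q1 follows (Rule 4).
W1 would need W27 and Q13 (Rule 2), but Q13 is never established. S24 would need W1 and T40 (Rule 6), but W1 is never established. Q13 would need W1 (Rule 5), but W1 is never established.

Q1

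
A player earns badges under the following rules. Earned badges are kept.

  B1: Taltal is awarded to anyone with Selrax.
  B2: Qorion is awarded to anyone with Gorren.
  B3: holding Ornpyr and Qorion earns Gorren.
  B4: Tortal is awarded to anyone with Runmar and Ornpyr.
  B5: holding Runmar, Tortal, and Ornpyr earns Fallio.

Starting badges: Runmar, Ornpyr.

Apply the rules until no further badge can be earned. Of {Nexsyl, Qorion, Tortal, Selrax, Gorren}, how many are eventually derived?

With Runmar and Ornpyr, Tortal is earned (B4).
No rule produces Nexsyl, and it is not given.
Qorion would need Gorren (B2), but Gorren is never earned.
Tortal: reached.
No rule produces Selrax, and it is not given.
Gorren would need Ornpyr and Qorion (B3), but Qorion is never earned.
Reached: Tortal — 1 of the 5.

1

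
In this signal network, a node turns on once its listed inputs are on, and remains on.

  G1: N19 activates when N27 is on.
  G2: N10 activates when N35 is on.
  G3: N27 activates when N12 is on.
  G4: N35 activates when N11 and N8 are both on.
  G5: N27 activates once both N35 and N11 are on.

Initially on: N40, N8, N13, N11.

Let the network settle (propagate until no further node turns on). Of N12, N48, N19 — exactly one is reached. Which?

G4: N11 and N8 on → N35 on.
N35 and N11 are on, so N27 activates (G5).
G1: N27 on → N19 on.
No rule produces N48, and it is not given. No rule produces N12, and it is not given.

N19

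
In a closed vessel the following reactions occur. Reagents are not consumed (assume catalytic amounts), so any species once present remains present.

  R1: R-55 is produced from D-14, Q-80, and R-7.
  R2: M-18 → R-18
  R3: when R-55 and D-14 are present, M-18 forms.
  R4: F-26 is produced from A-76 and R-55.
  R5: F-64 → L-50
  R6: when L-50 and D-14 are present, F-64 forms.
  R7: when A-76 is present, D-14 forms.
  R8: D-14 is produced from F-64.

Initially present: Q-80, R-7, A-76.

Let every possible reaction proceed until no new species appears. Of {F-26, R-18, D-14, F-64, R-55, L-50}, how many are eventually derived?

4

A-76 present → D-14 forms (R7).
D-14, Q-80, and R-7 present → R-55 forms (R1).
R-55 and D-14 present → M-18 forms (R3).
A-76 and R-55 present → F-26 forms (R4).
M-18 present → R-18 forms (R2).
F-26: reached.
R-18: reached.
D-14: reached.
F-64 would need L-50 and D-14 (R6), but L-50 never forms.
R-55: reached.
L-50 would need F-64 (R5), but F-64 never forms.
Reached: F-26, R-18, D-14, and R-55 — 4 of the 6.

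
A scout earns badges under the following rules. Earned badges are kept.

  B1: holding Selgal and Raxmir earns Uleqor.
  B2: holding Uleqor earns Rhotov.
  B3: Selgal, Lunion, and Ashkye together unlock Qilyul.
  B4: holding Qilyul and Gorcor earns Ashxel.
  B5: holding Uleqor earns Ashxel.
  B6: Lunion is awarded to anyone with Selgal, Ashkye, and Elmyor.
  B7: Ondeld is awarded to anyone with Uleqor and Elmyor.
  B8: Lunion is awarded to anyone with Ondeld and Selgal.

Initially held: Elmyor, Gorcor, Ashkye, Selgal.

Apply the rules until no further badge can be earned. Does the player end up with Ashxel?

With Selgal, Ashkye, and Elmyor, Lunion is earned (B6).
With Selgal, Lunion, and Ashkye, Qilyul is earned (B3).
With Qilyul and Gorcor, Ashxel is earned (B4).

Yes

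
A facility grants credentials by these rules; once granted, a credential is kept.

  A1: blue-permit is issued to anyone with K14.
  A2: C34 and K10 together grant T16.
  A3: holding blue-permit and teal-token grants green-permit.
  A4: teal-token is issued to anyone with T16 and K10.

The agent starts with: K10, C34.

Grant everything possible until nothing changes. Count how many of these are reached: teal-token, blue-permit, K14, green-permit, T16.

Holding C34 and K10 grants T16 (A2).
Holding T16 and K10 grants teal-token (A4).
teal-token: reached.
blue-permit would need K14 (A1), but K14 is never granted.
No rule produces K14, and it is not given.
green-permit would need blue-permit and teal-token (A3), but blue-permit is never granted.
T16: reached.
Reached: teal-token and T16 — 2 of the 5.

2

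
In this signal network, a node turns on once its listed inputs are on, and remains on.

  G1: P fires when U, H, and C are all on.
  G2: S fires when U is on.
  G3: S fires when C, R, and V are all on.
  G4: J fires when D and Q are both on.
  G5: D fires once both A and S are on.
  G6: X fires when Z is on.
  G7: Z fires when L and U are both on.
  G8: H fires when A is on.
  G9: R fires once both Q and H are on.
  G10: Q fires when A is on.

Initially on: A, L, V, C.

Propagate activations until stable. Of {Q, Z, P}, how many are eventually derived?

G10: A on → Q on.
Q: reached.
Z would need L and U (G7), but U never turns on.
P would need U, H, and C (G1), but U never turns on.
Reached: Q — 1 of the 3.

1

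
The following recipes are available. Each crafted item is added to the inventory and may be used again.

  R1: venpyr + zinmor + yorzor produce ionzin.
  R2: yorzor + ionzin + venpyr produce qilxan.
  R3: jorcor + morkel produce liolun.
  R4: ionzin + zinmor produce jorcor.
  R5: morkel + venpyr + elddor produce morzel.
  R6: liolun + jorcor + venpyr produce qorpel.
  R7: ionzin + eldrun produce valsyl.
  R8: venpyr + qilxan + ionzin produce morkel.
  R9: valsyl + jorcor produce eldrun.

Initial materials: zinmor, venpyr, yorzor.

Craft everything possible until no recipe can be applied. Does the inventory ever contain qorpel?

Yes

Using R1, venpyr, zinmor, and yorzor make ionzin.
yorzor + ionzin + venpyr → qilxan (R2).
Using R4, ionzin and zinmor make jorcor.
venpyr + qilxan + ionzin → morkel (R8).
jorcor + morkel → liolun (R3).
Using R6, liolun, jorcor, and venpyr make qorpel.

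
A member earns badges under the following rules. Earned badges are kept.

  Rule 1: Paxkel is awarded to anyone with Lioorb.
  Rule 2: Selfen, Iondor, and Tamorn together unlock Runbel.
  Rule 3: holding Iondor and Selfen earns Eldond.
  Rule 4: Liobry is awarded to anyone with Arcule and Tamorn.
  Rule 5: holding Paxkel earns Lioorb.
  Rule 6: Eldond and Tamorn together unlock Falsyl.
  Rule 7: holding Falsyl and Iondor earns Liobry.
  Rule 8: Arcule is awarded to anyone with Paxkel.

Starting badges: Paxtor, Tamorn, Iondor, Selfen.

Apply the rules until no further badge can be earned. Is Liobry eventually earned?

With Iondor and Selfen, Eldond is earned (Rule 3).
With Eldond and Tamorn, Falsyl is earned (Rule 6).
With Falsyl and Iondor, Liobry is earned (Rule 7).

Yes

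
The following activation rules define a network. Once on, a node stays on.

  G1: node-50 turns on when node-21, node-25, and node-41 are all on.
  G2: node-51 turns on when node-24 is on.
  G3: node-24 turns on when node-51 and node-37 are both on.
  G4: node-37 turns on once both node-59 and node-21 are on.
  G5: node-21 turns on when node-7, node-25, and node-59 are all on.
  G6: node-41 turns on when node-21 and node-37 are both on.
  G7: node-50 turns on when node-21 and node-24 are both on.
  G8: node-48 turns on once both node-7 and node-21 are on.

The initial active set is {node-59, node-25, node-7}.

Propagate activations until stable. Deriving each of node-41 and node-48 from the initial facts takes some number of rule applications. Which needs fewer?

node-48

node-48: G5: node-7, node-25, and node-59 on → node-21 on. G8: node-7 and node-21 on → node-48 on. [2 rule applications]
node-41: G5: node-7, node-25, and node-59 on → node-21 on. G4: node-59 and node-21 on → node-37 on. node-21 and node-37 are on, so node-41 turns on (G6). [3 rule applications]
node-48 needs fewer.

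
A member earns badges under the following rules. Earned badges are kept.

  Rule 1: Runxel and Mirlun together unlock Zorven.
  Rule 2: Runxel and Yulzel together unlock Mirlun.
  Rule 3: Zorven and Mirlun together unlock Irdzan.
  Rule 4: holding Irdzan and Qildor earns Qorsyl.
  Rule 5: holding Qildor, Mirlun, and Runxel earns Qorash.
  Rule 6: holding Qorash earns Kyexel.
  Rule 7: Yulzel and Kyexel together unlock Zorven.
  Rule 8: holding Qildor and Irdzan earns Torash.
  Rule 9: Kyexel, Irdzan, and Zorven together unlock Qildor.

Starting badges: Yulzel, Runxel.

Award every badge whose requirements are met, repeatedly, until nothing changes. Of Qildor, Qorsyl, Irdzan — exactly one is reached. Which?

With Runxel and Yulzel, Mirlun is earned (Rule 2).
With Runxel and Mirlun, Zorven is earned (Rule 1).
With Zorven and Mirlun, Irdzan is earned (Rule 3).
Qildor would need Kyexel, Irdzan, and Zorven (Rule 9), but Kyexel is never earned. Qorsyl would need Irdzan and Qildor (Rule 4), but Qildor is never earned.

Irdzan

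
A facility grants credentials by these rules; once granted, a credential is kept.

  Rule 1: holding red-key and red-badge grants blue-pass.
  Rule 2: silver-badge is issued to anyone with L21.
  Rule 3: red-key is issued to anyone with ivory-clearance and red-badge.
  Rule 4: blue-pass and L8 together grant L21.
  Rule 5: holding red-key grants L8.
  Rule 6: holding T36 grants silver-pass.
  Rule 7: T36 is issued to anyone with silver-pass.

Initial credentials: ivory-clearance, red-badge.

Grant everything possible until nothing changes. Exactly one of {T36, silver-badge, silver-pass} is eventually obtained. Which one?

silver-badge

Holding ivory-clearance and red-badge grants red-key (Rule 3).
Holding red-key grants L8 (Rule 5).
Holding red-key and red-badge grants blue-pass (Rule 1).
Holding blue-pass and L8 grants L21 (Rule 4).
Holding L21 grants silver-badge (Rule 2).
T36 would need silver-pass (Rule 7), but silver-pass is never granted. silver-pass would need T36 (Rule 6), but T36 is never granted.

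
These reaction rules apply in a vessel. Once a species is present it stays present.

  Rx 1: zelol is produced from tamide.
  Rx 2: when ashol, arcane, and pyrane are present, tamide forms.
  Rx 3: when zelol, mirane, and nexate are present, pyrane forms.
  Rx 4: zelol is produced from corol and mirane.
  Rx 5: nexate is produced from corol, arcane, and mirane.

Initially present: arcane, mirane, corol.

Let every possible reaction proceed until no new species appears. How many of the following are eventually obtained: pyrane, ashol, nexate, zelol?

3

corol and mirane present → zelol forms (Rx 4).
corol, arcane, and mirane present → nexate forms (Rx 5).
zelol, mirane, and nexate present → pyrane forms (Rx 3).
pyrane: reached.
No rule produces ashol, and it is not given.
nexate: reached.
zelol: reached.
Reached: pyrane, nexate, and zelol — 3 of the 4.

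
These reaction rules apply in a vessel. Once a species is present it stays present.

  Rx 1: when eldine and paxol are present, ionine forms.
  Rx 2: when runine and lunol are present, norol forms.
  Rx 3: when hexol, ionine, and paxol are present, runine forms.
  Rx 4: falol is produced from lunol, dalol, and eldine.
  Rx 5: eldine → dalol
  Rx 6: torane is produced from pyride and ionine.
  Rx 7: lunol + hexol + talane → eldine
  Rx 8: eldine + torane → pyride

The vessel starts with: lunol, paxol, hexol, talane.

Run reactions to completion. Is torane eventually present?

torane would need pyride and ionine (Rx 6), but pyride never forms.

No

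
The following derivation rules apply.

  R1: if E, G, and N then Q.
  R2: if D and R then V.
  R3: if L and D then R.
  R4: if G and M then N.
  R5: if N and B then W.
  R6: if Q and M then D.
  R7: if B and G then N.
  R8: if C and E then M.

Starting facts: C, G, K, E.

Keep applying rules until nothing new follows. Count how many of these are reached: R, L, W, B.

R would need L and D (R3), but L is never established.
No rule produces L, and it is not given.
W would need N and B (R5), but B is never established.
No rule produces B, and it is not given.
None of the 4 are reached.

0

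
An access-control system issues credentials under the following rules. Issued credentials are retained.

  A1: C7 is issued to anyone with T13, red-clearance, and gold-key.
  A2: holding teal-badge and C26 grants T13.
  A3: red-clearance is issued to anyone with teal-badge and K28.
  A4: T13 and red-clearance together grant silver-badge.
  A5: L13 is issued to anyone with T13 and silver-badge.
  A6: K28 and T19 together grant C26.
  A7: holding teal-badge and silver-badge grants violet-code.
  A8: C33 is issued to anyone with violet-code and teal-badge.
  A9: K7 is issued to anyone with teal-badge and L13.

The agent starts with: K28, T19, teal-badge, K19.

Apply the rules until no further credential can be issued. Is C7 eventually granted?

No

C7 would need T13, red-clearance, and gold-key (A1), but gold-key is never granted.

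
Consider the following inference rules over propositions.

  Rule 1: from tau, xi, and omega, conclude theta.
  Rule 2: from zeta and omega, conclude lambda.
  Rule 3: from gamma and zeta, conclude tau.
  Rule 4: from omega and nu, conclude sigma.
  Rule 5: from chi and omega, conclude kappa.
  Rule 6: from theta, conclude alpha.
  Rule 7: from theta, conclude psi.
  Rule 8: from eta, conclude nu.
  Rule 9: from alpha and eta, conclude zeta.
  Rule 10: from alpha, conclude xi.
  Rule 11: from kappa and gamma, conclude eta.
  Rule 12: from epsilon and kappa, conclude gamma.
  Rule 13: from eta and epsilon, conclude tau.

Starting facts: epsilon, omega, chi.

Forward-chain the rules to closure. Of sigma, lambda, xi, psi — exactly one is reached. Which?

chi and omega hold, so kappa follows (Rule 5).
epsilon and kappa hold, so gamma follows (Rule 12).
From kappa and gamma, Rule 11 gives eta.
eta holds, so nu follows (Rule 8).
From omega and nu, Rule 4 gives sigma.
xi would need alpha (Rule 10), but alpha is never established. lambda would need zeta and omega (Rule 2), but zeta is never established. psi would need theta (Rule 7), but theta is never established.

sigma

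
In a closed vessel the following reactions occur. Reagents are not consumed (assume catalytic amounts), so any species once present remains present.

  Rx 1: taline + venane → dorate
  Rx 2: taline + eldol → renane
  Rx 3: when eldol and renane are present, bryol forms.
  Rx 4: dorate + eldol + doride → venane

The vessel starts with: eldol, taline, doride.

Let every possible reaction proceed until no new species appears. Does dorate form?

dorate would need taline and venane (Rx 1), but venane never forms.

No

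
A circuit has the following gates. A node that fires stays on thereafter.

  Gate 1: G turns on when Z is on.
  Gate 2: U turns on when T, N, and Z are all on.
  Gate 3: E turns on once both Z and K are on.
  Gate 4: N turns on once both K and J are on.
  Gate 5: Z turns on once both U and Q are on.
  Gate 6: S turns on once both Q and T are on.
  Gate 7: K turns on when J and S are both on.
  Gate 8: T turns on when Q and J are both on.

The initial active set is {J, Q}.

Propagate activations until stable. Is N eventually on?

Yes

Gate 8: Q and J on → T on.
Q and T are on, so S turns on (Gate 6).
J and S are on, so K turns on (Gate 7).
K and J are on, so N turns on (Gate 4).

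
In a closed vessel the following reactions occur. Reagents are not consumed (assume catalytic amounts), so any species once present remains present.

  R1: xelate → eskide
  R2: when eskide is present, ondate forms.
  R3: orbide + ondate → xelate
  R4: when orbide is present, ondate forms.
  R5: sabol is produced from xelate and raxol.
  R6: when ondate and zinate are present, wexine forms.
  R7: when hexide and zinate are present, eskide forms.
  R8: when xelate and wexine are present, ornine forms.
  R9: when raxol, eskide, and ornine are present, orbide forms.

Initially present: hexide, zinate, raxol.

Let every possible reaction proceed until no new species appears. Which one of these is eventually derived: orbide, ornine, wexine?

hexide and zinate present → eskide forms (R7).
eskide present → ondate forms (R2).
ondate and zinate present → wexine forms (R6).
orbide would need raxol, eskide, and ornine (R9), but ornine never forms. ornine would need xelate and wexine (R8), but xelate never forms.

wexine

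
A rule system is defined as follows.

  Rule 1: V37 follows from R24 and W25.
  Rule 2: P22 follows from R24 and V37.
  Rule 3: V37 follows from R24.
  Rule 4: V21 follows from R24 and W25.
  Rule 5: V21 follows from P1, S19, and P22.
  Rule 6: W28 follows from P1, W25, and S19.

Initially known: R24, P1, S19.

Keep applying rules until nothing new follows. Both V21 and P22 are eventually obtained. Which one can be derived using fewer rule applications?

P22: R24 holds, so V37 follows (Rule 3). From R24 and V37, Rule 2 gives P22. [2 rule applications]
V21: R24 holds, so V37 follows (Rule 3). R24 and V37 hold, so P22 follows (Rule 2). P1, S19, and P22 hold, so V21 follows (Rule 5). [3 rule applications]
P22 needs fewer.

P22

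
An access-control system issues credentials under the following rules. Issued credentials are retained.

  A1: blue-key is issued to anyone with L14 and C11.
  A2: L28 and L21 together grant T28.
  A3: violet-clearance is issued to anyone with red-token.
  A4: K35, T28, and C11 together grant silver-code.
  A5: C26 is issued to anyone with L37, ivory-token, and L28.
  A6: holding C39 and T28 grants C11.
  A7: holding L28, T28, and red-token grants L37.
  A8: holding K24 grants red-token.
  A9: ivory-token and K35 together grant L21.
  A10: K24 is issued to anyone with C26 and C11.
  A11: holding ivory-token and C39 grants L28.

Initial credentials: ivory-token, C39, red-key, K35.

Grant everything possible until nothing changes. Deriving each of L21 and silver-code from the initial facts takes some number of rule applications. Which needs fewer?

L21: Holding ivory-token and K35 grants L21 (A9). [1 rule application]
silver-code: Holding ivory-token and C39 grants L28 (A11). Holding ivory-token and K35 grants L21 (A9). Holding L28 and L21 grants T28 (A2). Holding C39 and T28 grants C11 (A6). Holding K35, T28, and C11 grants silver-code (A4). [5 rule applications]
L21 needs fewer.

L21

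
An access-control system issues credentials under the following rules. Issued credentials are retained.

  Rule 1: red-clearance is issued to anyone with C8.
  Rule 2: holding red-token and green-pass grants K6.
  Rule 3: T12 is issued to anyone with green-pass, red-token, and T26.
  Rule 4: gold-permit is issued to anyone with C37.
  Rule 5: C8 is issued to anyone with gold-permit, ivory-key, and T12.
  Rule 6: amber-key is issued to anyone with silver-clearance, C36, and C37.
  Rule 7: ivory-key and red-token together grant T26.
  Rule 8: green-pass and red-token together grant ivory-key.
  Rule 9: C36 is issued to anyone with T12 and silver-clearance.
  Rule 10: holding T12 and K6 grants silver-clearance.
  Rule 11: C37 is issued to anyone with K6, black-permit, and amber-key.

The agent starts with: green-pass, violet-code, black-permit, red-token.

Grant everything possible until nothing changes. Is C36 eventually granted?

Yes

Holding red-token and green-pass grants K6 (Rule 2).
Holding green-pass and red-token grants ivory-key (Rule 8).
Holding ivory-key and red-token grants T26 (Rule 7).
Holding green-pass, red-token, and T26 grants T12 (Rule 3).
Holding T12 and K6 grants silver-clearance (Rule 10).
Holding T12 and silver-clearance grants C36 (Rule 9).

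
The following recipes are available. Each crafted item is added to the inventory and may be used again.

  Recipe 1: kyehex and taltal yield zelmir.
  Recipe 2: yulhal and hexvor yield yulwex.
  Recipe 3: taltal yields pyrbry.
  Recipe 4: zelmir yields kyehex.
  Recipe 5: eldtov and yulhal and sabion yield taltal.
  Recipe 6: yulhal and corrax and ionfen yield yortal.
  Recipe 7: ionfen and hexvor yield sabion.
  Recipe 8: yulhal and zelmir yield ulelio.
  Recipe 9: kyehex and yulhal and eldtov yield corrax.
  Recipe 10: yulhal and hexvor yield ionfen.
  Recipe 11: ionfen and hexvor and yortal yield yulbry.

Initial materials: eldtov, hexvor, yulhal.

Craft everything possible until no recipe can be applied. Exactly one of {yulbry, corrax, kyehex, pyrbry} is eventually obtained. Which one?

pyrbry

Using Recipe 10, yulhal and hexvor make ionfen.
Using Recipe 7, ionfen and hexvor make sabion.
Using Recipe 5, eldtov, yulhal, and sabion make taltal.
taltal → pyrbry (Recipe 3).
kyehex would need zelmir (Recipe 4), but zelmir is never obtained. corrax would need kyehex, yulhal, and eldtov (Recipe 9), but kyehex is never obtained. yulbry would need ionfen, hexvor, and yortal (Recipe 11), but yortal is never obtained.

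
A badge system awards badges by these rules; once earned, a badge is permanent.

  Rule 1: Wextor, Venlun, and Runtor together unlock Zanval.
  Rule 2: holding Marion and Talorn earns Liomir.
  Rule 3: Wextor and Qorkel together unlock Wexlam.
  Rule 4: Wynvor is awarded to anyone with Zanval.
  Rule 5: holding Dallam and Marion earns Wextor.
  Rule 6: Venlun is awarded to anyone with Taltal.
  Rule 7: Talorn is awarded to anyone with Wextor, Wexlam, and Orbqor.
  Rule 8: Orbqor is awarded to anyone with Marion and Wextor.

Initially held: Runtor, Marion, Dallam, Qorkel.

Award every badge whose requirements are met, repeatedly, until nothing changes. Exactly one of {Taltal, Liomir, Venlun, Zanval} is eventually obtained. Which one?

Liomir

With Dallam and Marion, Wextor is earned (Rule 5).
With Marion and Wextor, Orbqor is earned (Rule 8).
With Wextor and Qorkel, Wexlam is earned (Rule 3).
With Wextor, Wexlam, and Orbqor, Talorn is earned (Rule 7).
With Marion and Talorn, Liomir is earned (Rule 2).
Venlun would need Taltal (Rule 6), but Taltal is never earned. Zanval would need Wextor, Venlun, and Runtor (Rule 1), but Venlun is never earned. No rule produces Taltal, and it is not given.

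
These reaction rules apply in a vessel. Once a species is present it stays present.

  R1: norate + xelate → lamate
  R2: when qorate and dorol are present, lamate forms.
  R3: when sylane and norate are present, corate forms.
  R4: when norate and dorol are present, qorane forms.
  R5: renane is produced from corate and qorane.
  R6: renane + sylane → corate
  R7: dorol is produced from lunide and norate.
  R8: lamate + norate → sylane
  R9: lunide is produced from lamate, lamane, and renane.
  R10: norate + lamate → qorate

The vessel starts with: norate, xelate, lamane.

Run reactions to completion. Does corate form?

norate and xelate present → lamate forms (R1).
lamate and norate present → sylane forms (R8).
sylane and norate present → corate forms (R3).

Yes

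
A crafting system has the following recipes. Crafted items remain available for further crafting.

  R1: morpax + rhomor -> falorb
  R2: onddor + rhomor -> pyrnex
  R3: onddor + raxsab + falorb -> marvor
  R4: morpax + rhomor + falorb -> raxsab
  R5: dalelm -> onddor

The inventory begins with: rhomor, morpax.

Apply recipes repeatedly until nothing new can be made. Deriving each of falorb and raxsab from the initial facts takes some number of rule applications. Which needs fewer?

falorb

falorb: morpax + rhomor -> falorb (R1). [1 rule application]
raxsab: morpax + rhomor -> falorb (R1). morpax + rhomor + falorb -> raxsab (R4). [2 rule applications]
falorb needs fewer.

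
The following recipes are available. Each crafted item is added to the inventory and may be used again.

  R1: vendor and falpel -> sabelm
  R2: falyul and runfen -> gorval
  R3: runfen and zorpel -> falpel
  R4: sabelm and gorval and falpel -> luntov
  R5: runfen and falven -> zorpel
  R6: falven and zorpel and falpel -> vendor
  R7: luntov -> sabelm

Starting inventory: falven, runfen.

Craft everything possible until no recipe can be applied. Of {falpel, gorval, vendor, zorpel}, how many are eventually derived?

runfen and falven -> zorpel (R5).
Using R3, runfen and zorpel make falpel.
Using R6, falven, zorpel, and falpel make vendor.
falpel: reached.
gorval would need falyul and runfen (R2), but falyul is never obtained.
vendor: reached.
zorpel: reached.
Reached: falpel, vendor, and zorpel — 3 of the 4.

3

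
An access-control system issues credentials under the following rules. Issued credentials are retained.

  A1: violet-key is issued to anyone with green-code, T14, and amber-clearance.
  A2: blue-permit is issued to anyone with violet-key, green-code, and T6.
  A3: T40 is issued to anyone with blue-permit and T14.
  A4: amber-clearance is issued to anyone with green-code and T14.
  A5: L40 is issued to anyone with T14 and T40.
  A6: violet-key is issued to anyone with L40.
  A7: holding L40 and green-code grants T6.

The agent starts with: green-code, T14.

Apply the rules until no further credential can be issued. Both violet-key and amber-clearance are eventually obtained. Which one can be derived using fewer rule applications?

amber-clearance

amber-clearance: Holding green-code and T14 grants amber-clearance (A4). [1 rule application]
violet-key: Holding green-code and T14 grants amber-clearance (A4). Holding green-code, T14, and amber-clearance grants violet-key (A1). [2 rule applications]
amber-clearance needs fewer.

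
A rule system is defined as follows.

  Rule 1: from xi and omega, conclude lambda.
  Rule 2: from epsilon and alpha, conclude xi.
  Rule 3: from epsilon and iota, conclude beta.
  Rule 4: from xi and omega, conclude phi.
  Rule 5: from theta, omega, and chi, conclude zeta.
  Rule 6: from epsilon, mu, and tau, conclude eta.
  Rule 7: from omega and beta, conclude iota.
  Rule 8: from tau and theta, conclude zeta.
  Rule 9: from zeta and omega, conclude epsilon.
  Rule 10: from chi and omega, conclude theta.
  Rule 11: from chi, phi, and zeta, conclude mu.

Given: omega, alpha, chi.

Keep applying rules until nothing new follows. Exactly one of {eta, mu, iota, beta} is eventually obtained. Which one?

mu

chi and omega hold, so theta follows (Rule 10).
From theta, omega, and chi, Rule 5 gives zeta.
From zeta and omega, Rule 9 gives epsilon.
epsilon and alpha hold, so xi follows (Rule 2).
xi and omega hold, so phi follows (Rule 4).
From chi, phi, and zeta, Rule 11 gives mu.
eta would need epsilon, mu, and tau (Rule 6), but tau is never established. beta would need epsilon and iota (Rule 3), but iota is never established. iota would need omega and beta (Rule 7), but beta is never established.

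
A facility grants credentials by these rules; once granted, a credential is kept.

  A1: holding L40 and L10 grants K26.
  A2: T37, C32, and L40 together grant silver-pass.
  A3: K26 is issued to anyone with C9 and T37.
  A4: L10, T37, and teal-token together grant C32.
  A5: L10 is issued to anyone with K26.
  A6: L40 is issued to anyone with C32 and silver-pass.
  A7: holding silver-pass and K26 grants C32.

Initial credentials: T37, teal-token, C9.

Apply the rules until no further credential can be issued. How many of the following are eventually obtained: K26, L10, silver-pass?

2

Holding C9 and T37 grants K26 (A3).
Holding K26 grants L10 (A5).
K26: reached.
L10: reached.
silver-pass would need T37, C32, and L40 (A2), but L40 is never granted.
Reached: K26 and L10 — 2 of the 3.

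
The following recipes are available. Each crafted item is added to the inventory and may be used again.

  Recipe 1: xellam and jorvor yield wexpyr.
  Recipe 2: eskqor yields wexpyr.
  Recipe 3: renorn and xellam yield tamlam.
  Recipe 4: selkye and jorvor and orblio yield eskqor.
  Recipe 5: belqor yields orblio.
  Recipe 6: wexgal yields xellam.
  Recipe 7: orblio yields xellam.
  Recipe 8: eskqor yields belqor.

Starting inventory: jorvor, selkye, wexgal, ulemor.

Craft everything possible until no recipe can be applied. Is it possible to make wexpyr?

Yes

wexgal → xellam (Recipe 6).
xellam and jorvor → wexpyr (Recipe 1).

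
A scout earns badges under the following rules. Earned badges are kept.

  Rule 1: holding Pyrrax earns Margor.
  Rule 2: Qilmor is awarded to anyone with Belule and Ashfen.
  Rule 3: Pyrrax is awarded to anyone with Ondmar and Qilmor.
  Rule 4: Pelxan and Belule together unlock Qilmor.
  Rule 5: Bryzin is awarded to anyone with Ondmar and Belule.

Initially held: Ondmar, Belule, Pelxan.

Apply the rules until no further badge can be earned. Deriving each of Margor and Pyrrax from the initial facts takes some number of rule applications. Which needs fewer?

Pyrrax

Pyrrax: With Pelxan and Belule, Qilmor is earned (Rule 4). With Ondmar and Qilmor, Pyrrax is earned (Rule 3). [2 rule applications]
Margor: With Pelxan and Belule, Qilmor is earned (Rule 4). With Ondmar and Qilmor, Pyrrax is earned (Rule 3). With Pyrrax, Margor is earned (Rule 1). [3 rule applications]
Pyrrax needs fewer.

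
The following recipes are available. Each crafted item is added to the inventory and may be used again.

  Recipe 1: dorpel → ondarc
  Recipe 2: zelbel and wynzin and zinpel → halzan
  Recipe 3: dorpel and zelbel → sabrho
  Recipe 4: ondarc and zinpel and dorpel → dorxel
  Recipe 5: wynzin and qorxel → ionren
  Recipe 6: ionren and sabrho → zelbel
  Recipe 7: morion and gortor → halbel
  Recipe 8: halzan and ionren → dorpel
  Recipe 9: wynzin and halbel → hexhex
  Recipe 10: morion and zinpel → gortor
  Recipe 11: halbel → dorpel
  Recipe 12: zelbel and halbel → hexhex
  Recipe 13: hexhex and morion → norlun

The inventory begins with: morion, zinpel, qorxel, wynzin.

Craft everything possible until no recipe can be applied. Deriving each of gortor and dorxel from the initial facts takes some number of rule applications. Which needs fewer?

gortor

gortor: morion and zinpel → gortor (Recipe 10). [1 rule application]
dorxel: morion and zinpel → gortor (Recipe 10). Using Recipe 7, morion and gortor make halbel. Using Recipe 11, halbel makes dorpel. dorpel → ondarc (Recipe 1). ondarc and zinpel and dorpel → dorxel (Recipe 4). [5 rule applications]
gortor needs fewer.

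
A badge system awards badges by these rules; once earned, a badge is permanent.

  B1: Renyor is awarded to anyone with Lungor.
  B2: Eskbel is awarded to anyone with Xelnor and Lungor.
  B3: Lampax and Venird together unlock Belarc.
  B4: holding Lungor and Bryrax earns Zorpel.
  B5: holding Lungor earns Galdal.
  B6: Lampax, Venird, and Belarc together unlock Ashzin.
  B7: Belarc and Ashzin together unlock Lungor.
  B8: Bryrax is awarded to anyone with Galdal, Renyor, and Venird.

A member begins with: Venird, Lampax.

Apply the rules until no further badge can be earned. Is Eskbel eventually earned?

No

Eskbel would need Xelnor and Lungor (B2), but Xelnor is never earned.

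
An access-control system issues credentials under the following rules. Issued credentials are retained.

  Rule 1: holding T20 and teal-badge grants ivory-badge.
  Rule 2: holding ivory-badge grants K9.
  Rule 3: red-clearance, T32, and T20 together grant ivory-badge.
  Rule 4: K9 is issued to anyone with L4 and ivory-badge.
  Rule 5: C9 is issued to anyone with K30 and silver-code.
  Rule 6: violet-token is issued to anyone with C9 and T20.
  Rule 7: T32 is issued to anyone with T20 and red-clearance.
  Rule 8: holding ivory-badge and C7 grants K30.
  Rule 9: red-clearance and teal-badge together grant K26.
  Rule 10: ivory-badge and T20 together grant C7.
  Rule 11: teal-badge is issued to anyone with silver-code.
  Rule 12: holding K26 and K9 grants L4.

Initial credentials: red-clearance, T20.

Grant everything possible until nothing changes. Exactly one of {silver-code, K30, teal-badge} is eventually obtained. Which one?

K30

Holding T20 and red-clearance grants T32 (Rule 7).
Holding red-clearance, T32, and T20 grants ivory-badge (Rule 3).
Holding ivory-badge and T20 grants C7 (Rule 10).
Holding ivory-badge and C7 grants K30 (Rule 8).
teal-badge would need silver-code (Rule 11), but silver-code is never granted. No rule produces silver-code, and it is not given.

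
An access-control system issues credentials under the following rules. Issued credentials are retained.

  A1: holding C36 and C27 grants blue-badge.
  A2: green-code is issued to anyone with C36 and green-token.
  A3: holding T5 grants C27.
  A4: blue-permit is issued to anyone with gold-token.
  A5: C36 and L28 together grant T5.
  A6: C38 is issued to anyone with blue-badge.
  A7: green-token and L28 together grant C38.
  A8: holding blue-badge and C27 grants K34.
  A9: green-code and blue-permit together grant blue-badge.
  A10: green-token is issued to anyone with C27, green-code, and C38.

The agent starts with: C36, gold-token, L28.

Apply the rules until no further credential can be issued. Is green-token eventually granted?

green-token would need C27, green-code, and C38 (A10), but green-code is never granted.

No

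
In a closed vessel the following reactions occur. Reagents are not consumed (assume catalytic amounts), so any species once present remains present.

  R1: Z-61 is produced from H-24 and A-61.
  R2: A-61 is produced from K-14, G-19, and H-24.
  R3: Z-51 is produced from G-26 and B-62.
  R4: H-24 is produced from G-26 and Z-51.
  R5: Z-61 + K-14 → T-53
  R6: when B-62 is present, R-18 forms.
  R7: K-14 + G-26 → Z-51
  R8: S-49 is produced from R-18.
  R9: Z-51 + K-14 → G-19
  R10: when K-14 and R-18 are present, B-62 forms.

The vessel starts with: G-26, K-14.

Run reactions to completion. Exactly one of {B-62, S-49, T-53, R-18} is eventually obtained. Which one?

K-14 and G-26 present → Z-51 forms (R7).
G-26 and Z-51 present → H-24 forms (R4).
Z-51 and K-14 present → G-19 forms (R9).
K-14, G-19, and H-24 present → A-61 forms (R2).
H-24 and A-61 present → Z-61 forms (R1).
Z-61 and K-14 present → T-53 forms (R5).
S-49 would need R-18 (R8), but R-18 never forms. B-62 would need K-14 and R-18 (R10), but R-18 never forms. R-18 would need B-62 (R6), but B-62 never forms.

T-53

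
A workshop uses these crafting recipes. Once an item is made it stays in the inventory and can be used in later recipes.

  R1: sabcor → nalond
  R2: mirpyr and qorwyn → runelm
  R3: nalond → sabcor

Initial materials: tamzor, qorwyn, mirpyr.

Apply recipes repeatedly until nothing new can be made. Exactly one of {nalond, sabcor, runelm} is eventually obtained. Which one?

runelm

Using R2, mirpyr and qorwyn make runelm.
nalond would need sabcor (R1), but sabcor is never obtained. sabcor would need nalond (R3), but nalond is never obtained.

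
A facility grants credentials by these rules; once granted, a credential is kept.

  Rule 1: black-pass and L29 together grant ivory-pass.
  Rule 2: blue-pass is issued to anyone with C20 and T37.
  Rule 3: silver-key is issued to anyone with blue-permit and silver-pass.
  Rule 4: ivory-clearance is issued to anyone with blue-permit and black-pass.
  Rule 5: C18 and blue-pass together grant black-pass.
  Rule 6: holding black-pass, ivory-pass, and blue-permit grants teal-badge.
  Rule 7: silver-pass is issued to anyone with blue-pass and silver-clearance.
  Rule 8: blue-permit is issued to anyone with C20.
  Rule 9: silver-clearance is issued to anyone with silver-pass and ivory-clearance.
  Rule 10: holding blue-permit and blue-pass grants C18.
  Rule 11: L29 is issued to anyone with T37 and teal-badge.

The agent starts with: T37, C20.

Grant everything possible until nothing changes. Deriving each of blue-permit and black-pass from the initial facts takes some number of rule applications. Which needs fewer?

blue-permit: Holding C20 grants blue-permit (Rule 8). [1 rule application]
black-pass: Holding C20 grants blue-permit (Rule 8). Holding C20 and T37 grants blue-pass (Rule 2). Holding blue-permit and blue-pass grants C18 (Rule 10). Holding C18 and blue-pass grants black-pass (Rule 5). [4 rule applications]
blue-permit needs fewer.

blue-permit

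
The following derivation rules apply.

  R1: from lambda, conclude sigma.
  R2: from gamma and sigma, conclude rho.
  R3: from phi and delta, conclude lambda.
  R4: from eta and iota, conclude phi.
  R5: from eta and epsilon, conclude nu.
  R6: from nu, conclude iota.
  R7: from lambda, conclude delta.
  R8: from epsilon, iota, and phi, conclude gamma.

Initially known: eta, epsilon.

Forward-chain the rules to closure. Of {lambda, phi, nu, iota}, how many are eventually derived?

3

From eta and epsilon, R5 gives nu.
nu holds, so iota follows (R6).
From eta and iota, R4 gives phi.
lambda would need phi and delta (R3), but delta is never established.
phi: reached.
nu: reached.
iota: reached.
Reached: phi, nu, and iota — 3 of the 4.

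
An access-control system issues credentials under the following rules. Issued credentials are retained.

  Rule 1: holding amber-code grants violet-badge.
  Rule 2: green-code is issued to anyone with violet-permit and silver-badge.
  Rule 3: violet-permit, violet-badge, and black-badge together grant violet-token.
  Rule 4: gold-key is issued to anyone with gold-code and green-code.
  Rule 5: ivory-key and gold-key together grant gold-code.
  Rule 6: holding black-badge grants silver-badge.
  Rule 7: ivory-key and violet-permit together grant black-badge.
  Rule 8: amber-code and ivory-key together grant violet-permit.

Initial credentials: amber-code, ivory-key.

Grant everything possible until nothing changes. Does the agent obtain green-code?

Holding amber-code and ivory-key grants violet-permit (Rule 8).
Holding ivory-key and violet-permit grants black-badge (Rule 7).
Holding black-badge grants silver-badge (Rule 6).
Holding violet-permit and silver-badge grants green-code (Rule 2).

Yes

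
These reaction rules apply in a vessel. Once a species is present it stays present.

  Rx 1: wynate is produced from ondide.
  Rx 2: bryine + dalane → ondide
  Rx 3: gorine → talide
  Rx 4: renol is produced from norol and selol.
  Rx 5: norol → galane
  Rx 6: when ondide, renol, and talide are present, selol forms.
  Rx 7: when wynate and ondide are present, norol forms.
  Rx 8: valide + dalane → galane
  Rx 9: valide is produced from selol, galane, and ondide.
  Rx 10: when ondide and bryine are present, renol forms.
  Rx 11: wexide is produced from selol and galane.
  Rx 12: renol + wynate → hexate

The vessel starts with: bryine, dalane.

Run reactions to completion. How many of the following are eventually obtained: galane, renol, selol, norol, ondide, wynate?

bryine and dalane present → ondide forms (Rx 2).
ondide and bryine present → renol forms (Rx 10).
ondide present → wynate forms (Rx 1).
wynate and ondide present → norol forms (Rx 7).
norol present → galane forms (Rx 5).
galane: reached.
renol: reached.
selol would need ondide, renol, and talide (Rx 6), but talide never forms.
norol: reached.
ondide: reached.
wynate: reached.
Reached: galane, renol, norol, ondide, and wynate — 5 of the 6.

5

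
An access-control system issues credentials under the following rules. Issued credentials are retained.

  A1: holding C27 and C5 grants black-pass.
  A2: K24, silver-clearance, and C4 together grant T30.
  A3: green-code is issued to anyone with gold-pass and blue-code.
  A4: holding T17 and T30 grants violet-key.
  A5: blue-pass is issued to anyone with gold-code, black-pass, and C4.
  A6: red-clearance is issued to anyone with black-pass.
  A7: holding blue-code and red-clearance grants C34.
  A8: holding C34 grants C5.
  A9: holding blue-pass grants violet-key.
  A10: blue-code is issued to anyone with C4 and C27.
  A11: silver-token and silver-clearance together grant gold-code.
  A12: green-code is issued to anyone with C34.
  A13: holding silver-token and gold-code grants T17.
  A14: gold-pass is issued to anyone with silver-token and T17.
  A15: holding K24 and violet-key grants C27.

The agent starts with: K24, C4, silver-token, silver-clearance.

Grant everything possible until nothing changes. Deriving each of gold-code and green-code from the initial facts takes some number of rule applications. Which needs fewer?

gold-code

gold-code: Holding silver-token and silver-clearance grants gold-code (A11). [1 rule application]
green-code: Holding K24, silver-clearance, and C4 grants T30 (A2). Holding silver-token and silver-clearance grants gold-code (A11). Holding silver-token and gold-code grants T17 (A13). Holding T17 and T30 grants violet-key (A4). Holding silver-token and T17 grants gold-pass (A14). Holding K24 and violet-key grants C27 (A15). Holding C4 and C27 grants blue-code (A10). Holding gold-pass and blue-code grants green-code (A3). [8 rule applications]
gold-code needs fewer.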